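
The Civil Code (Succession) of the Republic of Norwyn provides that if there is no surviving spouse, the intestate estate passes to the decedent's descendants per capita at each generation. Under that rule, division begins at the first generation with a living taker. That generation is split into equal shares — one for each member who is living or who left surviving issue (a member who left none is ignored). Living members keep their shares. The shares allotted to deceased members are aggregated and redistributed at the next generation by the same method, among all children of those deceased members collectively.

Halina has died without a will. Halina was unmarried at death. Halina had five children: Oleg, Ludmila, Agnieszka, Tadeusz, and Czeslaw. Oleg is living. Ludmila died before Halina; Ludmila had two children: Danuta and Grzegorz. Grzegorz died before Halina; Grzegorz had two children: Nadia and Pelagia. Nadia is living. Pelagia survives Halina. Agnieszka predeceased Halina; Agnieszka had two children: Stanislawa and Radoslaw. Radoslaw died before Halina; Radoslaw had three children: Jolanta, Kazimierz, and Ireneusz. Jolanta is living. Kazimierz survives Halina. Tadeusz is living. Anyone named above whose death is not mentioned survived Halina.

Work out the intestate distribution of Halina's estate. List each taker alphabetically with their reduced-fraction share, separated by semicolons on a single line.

Czeslaw 1/5; Danuta 1/10; Ireneusz 1/25; Jolanta 1/25; Kazimierz 1/25; Nadia 1/25; Oleg 1/5; Pelagia 1/25; Stanislawa 1/10; Tadeusz 1/5

There is no surviving spouse, so the entire estate passes to Halina's descendants per capita at each generation.
At generation 1 (Oleg, Ludmila, Agnieszka, Tadeusz, Czeslaw) there are 5 shares of (1)/5 = 1/5 each.
Living: Oleg, Tadeusz, and Czeslaw — each takes 1/5.
Deceased: Ludmila and Agnieszka. Their combined 2/5 is pooled and carried to generation 2.
At generation 2 (Danuta, Grzegorz, Stanislawa, Radoslaw) there are 4 shares of (2/5)/4 = 1/10 each.
Living: Danuta and Stanislawa — each takes 1/10.
Deceased: Grzegorz and Radoslaw. Their combined 1/5 is pooled and carried to generation 3.
At generation 3 (Nadia, Pelagia, Jolanta, Kazimierz, Ireneusz) there are 5 shares of (1/5)/5 = 1/25 each.
Living: Nadia, Pelagia, Jolanta, Kazimierz, and Ireneusz — each takes 1/25.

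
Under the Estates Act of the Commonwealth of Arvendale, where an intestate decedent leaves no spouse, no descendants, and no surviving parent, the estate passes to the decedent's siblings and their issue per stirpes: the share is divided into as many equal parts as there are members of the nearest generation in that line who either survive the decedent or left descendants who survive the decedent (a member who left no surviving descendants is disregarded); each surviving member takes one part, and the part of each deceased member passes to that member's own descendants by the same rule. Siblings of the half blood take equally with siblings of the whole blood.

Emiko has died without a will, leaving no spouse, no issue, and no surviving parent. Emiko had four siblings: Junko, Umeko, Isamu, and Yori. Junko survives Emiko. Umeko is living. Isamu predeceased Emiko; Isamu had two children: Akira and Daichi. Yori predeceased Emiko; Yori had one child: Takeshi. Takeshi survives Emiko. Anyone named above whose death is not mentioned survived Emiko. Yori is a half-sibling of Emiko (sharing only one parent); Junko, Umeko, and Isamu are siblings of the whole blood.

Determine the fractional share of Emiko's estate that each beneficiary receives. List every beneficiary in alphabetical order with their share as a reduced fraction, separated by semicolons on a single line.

Akira 1/8; Daichi 1/8; Junko 1/4; Takeshi 1/4; Umeko 1/4

No spouse, descendants, or parent survives, so the estate passes to Emiko's siblings per stirpes.
Half-blood and whole-blood siblings take equally under the stated rule.
The estate is divided into 4 equal shares of 1/4 among Junko, Umeko, Isamu, Yori.
Junko is living and takes 1/4.
Umeko is living and takes 1/4.
Isamu predeceased; the 1/4 allotted to Isamu's branch passes to Isamu's issue by representation.
The 1/4 is divided into 2 equal shares of 1/8 among Akira, Daichi.
Akira is living and takes 1/8.
Daichi is living and takes 1/8.
Yori predeceased; the 1/4 allotted to Yori's branch passes to Yori's issue by representation.
Takeshi is the sole taker at this level and receives the full 1/4.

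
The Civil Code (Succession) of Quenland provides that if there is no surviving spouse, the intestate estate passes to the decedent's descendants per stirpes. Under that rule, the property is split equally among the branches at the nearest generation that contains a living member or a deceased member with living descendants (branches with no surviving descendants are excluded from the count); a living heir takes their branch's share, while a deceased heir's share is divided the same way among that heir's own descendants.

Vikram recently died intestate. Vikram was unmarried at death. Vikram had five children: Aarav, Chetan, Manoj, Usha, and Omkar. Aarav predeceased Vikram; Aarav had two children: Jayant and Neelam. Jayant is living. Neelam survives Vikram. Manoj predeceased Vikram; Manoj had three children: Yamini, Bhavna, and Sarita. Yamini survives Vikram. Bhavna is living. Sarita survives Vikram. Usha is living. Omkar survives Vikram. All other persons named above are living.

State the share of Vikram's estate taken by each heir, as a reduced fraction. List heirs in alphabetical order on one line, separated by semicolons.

There is no surviving spouse, so the entire estate passes to Vikram's descendants per stirpes.
The estate is divided into 5 equal shares of 1/5 among Aarav, Chetan, Manoj, Usha, Omkar.
Aarav predeceased; the 1/5 allotted to Aarav's branch passes to Aarav's issue by representation.
The 1/5 is divided into 2 equal shares of 1/10 among Jayant, Neelam.
Jayant is living and takes 1/10.
Neelam is living and takes 1/10.
Chetan is living and takes 1/5.
Manoj predeceased; the 1/5 allotted to Manoj's branch passes to Manoj's issue by representation.
The 1/5 is divided into 3 equal shares of 1/15 among Yamini, Bhavna, Sarita.
Yamini is living and takes 1/15.
Bhavna is living and takes 1/15.
Sarita is living and takes 1/15.
Usha is living and takes 1/5.
Omkar is living and takes 1/5.

Bhavna 1/15; Chetan 1/5; Jayant 1/10; Neelam 1/10; Omkar 1/5; Sarita 1/15; Usha 1/5; Yamini 1/15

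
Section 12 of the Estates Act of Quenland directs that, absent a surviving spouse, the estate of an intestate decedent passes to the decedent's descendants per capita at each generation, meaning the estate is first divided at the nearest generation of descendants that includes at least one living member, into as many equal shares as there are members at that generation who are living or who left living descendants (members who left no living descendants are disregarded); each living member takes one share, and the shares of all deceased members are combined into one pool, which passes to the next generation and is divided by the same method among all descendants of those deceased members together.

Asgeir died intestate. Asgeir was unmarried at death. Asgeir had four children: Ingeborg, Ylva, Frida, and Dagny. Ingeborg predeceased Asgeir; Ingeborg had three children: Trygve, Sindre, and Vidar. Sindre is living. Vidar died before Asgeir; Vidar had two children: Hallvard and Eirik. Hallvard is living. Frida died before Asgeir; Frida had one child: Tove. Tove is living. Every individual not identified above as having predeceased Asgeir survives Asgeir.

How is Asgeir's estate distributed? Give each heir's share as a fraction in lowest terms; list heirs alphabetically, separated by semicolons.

There is no surviving spouse, so the entire estate passes to Asgeir's descendants per capita at each generation.
At generation 1 (Ingeborg, Ylva, Frida, Dagny) there are 4 shares of (1)/4 = 1/4 each.
Living: Ylva and Dagny — each takes 1/4.
Deceased: Ingeborg and Frida. Their combined 1/2 is pooled and carried to generation 2.
At generation 2 (Trygve, Sindre, Vidar, Tove) there are 4 shares of (1/2)/4 = 1/8 each.
Living: Trygve, Sindre, and Tove — each takes 1/8.
Deceased: Vidar. That 1/8 share is carried to generation 3.
At generation 3 (Hallvard, Eirik) there are 2 shares of (1/8)/2 = 1/16 each.
Living: Hallvard and Eirik — each takes 1/16.

Dagny 1/4; Eirik 1/16; Hallvard 1/16; Sindre 1/8; Tove 1/8; Trygve 1/8; Ylva 1/4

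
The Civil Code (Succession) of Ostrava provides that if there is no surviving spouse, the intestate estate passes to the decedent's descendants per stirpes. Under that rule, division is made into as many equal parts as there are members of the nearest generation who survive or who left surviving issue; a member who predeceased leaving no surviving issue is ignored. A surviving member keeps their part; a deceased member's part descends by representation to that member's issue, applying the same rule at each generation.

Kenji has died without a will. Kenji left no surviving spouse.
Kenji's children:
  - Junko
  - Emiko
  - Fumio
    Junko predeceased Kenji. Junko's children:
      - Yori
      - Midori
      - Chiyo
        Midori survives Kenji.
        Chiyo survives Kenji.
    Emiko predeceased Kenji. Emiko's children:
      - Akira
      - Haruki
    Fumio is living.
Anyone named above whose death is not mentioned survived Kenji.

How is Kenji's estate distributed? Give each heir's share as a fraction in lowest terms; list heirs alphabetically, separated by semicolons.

Akira 1/6; Chiyo 1/9; Fumio 1/3; Haruki 1/6; Midori 1/9; Yori 1/9

There is no surviving spouse, so the entire estate passes to Kenji's descendants per stirpes.
The estate is divided into 3 equal shares of 1/3 among Junko, Emiko, Fumio.
Junko predeceased; the 1/3 allotted to Junko's branch passes to Junko's issue by representation.
The 1/3 is divided into 3 equal shares of 1/9 among Yori, Midori, Chiyo.
Yori is living and takes 1/9.
Midori is living and takes 1/9.
Chiyo is living and takes 1/9.
Emiko predeceased; the 1/3 allotted to Emiko's branch passes to Emiko's issue by representation.
The 1/3 is divided into 2 equal shares of 1/6 among Akira, Haruki.
Akira is living and takes 1/6.
Haruki is living and takes 1/6.
Fumio is living and takes 1/3.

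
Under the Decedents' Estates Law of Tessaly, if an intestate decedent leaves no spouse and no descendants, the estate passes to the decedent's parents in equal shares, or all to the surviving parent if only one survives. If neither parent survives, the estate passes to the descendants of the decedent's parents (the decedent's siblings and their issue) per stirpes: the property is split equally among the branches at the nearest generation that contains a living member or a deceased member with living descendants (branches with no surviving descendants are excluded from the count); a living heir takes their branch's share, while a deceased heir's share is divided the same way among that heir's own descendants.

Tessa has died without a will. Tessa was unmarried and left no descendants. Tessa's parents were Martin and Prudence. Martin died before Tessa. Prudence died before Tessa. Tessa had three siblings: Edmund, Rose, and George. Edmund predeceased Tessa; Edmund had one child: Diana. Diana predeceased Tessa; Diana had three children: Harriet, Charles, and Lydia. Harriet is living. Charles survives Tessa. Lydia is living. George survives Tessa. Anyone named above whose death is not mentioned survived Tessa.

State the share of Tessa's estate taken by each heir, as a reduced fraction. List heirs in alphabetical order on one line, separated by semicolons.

Neither parent survives and there are no descendants, so the estate passes to Tessa's siblings and their issue per stirpes.
The estate is divided into 3 equal shares of 1/3 among Edmund, Rose, George.
Edmund predeceased; the 1/3 allotted to Edmund's branch passes to Edmund's issue by representation.
Diana's line is the sole branch at this level, so the full 1/3 passes to Diana's issue by representation.
The 1/3 is divided into 3 equal shares of 1/9 among Harriet, Charles, Lydia.
Harriet is living and takes 1/9.
Charles is living and takes 1/9.
Lydia is living and takes 1/9.
Rose is living and takes 1/3.
George is living and takes 1/3.

Charles 1/9; George 1/3; Harriet 1/9; Lydia 1/9; Rose 1/3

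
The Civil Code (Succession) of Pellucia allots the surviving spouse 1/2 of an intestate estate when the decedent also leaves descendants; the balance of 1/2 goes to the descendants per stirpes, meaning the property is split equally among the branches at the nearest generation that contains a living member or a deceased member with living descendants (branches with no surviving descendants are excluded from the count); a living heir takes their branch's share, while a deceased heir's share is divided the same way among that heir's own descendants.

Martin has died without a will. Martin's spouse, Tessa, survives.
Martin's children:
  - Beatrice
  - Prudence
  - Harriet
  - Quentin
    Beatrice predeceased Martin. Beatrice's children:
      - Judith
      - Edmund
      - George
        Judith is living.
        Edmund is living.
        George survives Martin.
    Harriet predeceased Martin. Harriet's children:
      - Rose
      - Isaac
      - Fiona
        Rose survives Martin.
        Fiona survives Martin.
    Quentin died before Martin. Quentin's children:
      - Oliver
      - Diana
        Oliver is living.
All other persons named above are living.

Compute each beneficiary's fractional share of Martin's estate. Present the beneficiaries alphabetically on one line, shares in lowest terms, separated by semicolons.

Diana 1/16; Edmund 1/24; Fiona 1/24; George 1/24; Isaac 1/24; Judith 1/24; Oliver 1/16; Prudence 1/8; Rose 1/24; Tessa 1/2

Tessa, as surviving spouse, takes 1/2.
The remaining 1/2 passes to Martin's descendants per stirpes.
The 1/2 is divided into 4 equal shares of 1/8 among Beatrice, Prudence, Harriet, Quentin.
Beatrice predeceased; the 1/8 allotted to Beatrice's branch passes to Beatrice's issue by representation.
The 1/8 is divided into 3 equal shares of 1/24 among Judith, Edmund, George.
Judith is living and takes 1/24.
Edmund is living and takes 1/24.
George is living and takes 1/24.
Prudence is living and takes 1/8.
Harriet predeceased; the 1/8 allotted to Harriet's branch passes to Harriet's issue by representation.
The 1/8 is divided into 3 equal shares of 1/24 among Rose, Isaac, Fiona.
Rose is living and takes 1/24.
Isaac is living and takes 1/24.
Fiona is living and takes 1/24.
Quentin predeceased; the 1/8 allotted to Quentin's branch passes to Quentin's issue by representation.
The 1/8 is divided into 2 equal shares of 1/16 among Oliver, Diana.
Oliver is living and takes 1/16.
Diana is living and takes 1/16.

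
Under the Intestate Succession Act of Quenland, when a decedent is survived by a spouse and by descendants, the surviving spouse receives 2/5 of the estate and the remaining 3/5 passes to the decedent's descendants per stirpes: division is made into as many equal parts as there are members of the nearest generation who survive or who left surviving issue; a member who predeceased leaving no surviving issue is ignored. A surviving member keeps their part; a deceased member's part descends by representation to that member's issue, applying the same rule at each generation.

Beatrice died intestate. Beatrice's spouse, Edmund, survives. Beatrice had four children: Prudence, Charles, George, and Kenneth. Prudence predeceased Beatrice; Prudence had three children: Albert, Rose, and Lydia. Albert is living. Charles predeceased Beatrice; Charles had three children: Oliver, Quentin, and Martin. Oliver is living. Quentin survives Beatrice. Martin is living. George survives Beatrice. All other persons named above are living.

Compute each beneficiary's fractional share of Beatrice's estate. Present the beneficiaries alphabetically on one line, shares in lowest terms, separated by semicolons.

Edmund, as surviving spouse, takes 2/5.
The remaining 3/5 passes to Beatrice's descendants per stirpes.
The 3/5 is divided into 4 equal shares of 3/20 among Prudence, Charles, George, Kenneth.
Prudence predeceased; the 3/20 allotted to Prudence's branch passes to Prudence's issue by representation.
The 3/20 is divided into 3 equal shares of 1/20 among Albert, Rose, Lydia.
Albert is living and takes 1/20.
Rose is living and takes 1/20.
Lydia is living and takes 1/20.
Charles predeceased; the 3/20 allotted to Charles's branch passes to Charles's issue by representation.
The 3/20 is divided into 3 equal shares of 1/20 among Oliver, Quentin, Martin.
Oliver is living and takes 1/20.
Quentin is living and takes 1/20.
Martin is living and takes 1/20.
George is living and takes 3/20.
Kenneth is living and takes 3/20.

Albert 1/20; Edmund 2/5; George 3/20; Kenneth 3/20; Lydia 1/20; Martin 1/20; Oliver 1/20; Quentin 1/20; Rose 1/20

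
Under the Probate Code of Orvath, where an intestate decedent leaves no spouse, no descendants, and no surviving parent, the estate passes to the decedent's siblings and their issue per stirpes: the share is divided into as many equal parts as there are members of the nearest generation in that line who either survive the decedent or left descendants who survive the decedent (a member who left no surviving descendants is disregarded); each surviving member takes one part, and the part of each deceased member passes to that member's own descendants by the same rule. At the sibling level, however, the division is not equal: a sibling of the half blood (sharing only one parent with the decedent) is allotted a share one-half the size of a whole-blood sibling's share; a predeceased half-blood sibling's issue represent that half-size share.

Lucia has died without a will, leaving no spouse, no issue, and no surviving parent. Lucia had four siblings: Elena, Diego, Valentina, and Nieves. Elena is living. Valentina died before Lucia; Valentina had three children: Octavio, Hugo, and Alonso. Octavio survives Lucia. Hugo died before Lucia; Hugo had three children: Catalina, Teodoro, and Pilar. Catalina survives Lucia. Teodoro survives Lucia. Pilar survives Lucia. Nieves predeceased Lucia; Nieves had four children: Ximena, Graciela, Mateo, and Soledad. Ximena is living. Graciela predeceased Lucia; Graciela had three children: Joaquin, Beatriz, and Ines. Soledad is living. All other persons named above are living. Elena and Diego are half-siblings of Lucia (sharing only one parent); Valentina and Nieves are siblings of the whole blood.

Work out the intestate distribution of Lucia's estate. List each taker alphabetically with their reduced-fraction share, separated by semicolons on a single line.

No spouse, descendants, or parent survives, so the estate passes to Lucia's siblings per stirpes.
Half-blood siblings count for one-half the weight of whole-blood siblings at the initial division.
Dividing 1 in proportion to weights (total weight 3): Elena (weight 1/2) → 1/6; Diego (weight 1/2) → 1/6; Valentina (weight 1) → 1/3; Nieves (weight 1) → 1/3.
Elena is living and takes 1/6.
Diego is living and takes 1/6.
Valentina predeceased; the 1/3 allotted to Valentina's branch passes to Valentina's issue by representation.
The 1/3 is divided into 3 equal shares of 1/9 among Octavio, Hugo, Alonso.
Octavio is living and takes 1/9.
Hugo predeceased; the 1/9 allotted to Hugo's branch passes to Hugo's issue by representation.
The 1/9 is divided into 3 equal shares of 1/27 among Catalina, Teodoro, Pilar.
Catalina is living and takes 1/27.
Teodoro is living and takes 1/27.
Pilar is living and takes 1/27.
Alonso is living and takes 1/9.
Nieves predeceased; the 1/3 allotted to Nieves's branch passes to Nieves's issue by representation.
The 1/3 is divided into 4 equal shares of 1/12 among Ximena, Graciela, Mateo, Soledad.
Ximena is living and takes 1/12.
Graciela predeceased; the 1/12 allotted to Graciela's branch passes to Graciela's issue by representation.
The 1/12 is divided into 3 equal shares of 1/36 among Joaquin, Beatriz, Ines.
Joaquin is living and takes 1/36.
Beatriz is living and takes 1/36.
Ines is living and takes 1/36.
Mateo is living and takes 1/12.
Soledad is living and takes 1/12.

Alonso 1/9; Beatriz 1/36; Catalina 1/27; Diego 1/6; Elena 1/6; Ines 1/36; Joaquin 1/36; Mateo 1/12; Octavio 1/9; Pilar 1/27; Soledad 1/12; Teodoro 1/27; Ximena 1/12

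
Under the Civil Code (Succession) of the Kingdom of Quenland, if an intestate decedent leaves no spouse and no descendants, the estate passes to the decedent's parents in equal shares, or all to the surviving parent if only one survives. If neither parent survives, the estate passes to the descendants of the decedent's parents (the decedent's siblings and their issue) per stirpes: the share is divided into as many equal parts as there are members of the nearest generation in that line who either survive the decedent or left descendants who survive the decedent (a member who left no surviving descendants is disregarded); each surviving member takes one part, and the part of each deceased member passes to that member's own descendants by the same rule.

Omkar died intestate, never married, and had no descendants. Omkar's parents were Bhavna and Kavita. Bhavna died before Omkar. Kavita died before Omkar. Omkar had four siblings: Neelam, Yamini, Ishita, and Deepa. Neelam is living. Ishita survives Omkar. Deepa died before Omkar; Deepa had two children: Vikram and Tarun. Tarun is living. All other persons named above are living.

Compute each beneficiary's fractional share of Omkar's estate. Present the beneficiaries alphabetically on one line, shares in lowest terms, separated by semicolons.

Ishita 1/4; Neelam 1/4; Tarun 1/8; Vikram 1/8; Yamini 1/4

Neither parent survives and there are no descendants, so the estate passes to Omkar's siblings and their issue per stirpes.
The estate is divided into 4 equal shares of 1/4 among Neelam, Yamini, Ishita, Deepa.
Neelam is living and takes 1/4.
Yamini is living and takes 1/4.
Ishita is living and takes 1/4.
Deepa predeceased; the 1/4 allotted to Deepa's branch passes to Deepa's issue by representation.
The 1/4 is divided into 2 equal shares of 1/8 among Vikram, Tarun.
Vikram is living and takes 1/8.
Tarun is living and takes 1/8.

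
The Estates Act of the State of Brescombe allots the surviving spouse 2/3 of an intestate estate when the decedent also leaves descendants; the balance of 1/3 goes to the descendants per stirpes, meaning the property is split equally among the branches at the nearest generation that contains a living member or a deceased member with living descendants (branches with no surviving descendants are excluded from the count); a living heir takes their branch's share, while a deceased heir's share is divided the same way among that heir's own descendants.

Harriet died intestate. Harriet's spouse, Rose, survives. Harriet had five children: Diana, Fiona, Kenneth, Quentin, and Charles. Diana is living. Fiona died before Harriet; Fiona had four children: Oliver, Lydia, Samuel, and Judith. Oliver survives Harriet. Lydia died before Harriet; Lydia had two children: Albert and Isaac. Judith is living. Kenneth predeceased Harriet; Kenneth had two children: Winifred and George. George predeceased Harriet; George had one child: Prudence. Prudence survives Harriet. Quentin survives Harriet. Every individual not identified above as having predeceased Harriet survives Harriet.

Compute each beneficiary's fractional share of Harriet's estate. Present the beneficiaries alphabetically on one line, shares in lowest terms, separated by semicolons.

Albert 1/120; Charles 1/15; Diana 1/15; Isaac 1/120; Judith 1/60; Oliver 1/60; Prudence 1/30; Quentin 1/15; Rose 2/3; Samuel 1/60; Winifred 1/30

Rose, as surviving spouse, takes 2/3.
The remaining 1/3 passes to Harriet's descendants per stirpes.
The 1/3 is divided into 5 equal shares of 1/15 among Diana, Fiona, Kenneth, Quentin, Charles.
Diana is living and takes 1/15.
Fiona predeceased; the 1/15 allotted to Fiona's branch passes to Fiona's issue by representation.
The 1/15 is divided into 4 equal shares of 1/60 among Oliver, Lydia, Samuel, Judith.
Oliver is living and takes 1/60.
Lydia predeceased; the 1/60 allotted to Lydia's branch passes to Lydia's issue by representation.
The 1/60 is divided into 2 equal shares of 1/120 among Albert, Isaac.
Albert is living and takes 1/120.
Isaac is living and takes 1/120.
Samuel is living and takes 1/60.
Judith is living and takes 1/60.
Kenneth predeceased; the 1/15 allotted to Kenneth's branch passes to Kenneth's issue by representation.
The 1/15 is divided into 2 equal shares of 1/30 among Winifred, George.
Winifred is living and takes 1/30.
George predeceased; the 1/30 allotted to George's branch passes to George's issue by representation.
Prudence is the sole taker at this level and receives the full 1/30.
Quentin is living and takes 1/15.
Charles is living and takes 1/15.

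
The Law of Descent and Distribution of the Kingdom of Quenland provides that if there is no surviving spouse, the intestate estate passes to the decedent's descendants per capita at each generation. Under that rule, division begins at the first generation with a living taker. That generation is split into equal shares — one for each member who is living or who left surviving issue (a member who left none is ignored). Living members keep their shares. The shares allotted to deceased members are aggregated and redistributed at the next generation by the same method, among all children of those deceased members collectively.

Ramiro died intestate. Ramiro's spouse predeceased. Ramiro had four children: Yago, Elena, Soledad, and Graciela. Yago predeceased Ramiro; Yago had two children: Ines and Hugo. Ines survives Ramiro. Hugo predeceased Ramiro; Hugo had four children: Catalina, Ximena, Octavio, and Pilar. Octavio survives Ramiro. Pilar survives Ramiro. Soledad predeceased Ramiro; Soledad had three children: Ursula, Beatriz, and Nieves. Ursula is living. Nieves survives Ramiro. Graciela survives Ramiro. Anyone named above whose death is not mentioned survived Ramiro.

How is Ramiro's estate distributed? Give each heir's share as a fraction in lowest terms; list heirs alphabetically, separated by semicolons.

Beatriz 1/10; Catalina 1/40; Elena 1/4; Graciela 1/4; Ines 1/10; Nieves 1/10; Octavio 1/40; Pilar 1/40; Ursula 1/10; Ximena 1/40

There is no surviving spouse, so the entire estate passes to Ramiro's descendants per capita at each generation.
At generation 1 (Yago, Elena, Soledad, Graciela) there are 4 shares of (1)/4 = 1/4 each.
Living: Elena and Graciela — each takes 1/4.
Deceased: Yago and Soledad. Their combined 1/2 is pooled and carried to generation 2.
At generation 2 (Ines, Hugo, Ursula, Beatriz, Nieves) there are 5 shares of (1/2)/5 = 1/10 each.
Living: Ines, Ursula, Beatriz, and Nieves — each takes 1/10.
Deceased: Hugo. That 1/10 share is carried to generation 3.
At generation 3 (Catalina, Ximena, Octavio, Pilar) there are 4 shares of (1/10)/4 = 1/40 each.
Living: Catalina, Ximena, Octavio, and Pilar — each takes 1/40.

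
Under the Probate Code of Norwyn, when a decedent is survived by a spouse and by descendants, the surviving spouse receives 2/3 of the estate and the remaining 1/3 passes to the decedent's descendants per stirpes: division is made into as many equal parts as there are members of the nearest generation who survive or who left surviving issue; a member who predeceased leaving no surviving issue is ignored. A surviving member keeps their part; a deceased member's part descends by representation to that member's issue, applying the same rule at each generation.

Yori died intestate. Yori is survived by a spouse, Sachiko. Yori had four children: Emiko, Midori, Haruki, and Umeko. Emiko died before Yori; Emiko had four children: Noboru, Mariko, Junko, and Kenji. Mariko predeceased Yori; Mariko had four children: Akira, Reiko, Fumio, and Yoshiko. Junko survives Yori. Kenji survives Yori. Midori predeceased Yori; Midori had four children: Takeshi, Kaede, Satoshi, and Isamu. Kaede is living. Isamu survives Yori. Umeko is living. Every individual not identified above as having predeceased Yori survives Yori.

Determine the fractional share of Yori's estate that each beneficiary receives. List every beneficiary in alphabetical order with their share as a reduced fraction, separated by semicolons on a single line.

Akira 1/192; Fumio 1/192; Haruki 1/12; Isamu 1/48; Junko 1/48; Kaede 1/48; Kenji 1/48; Noboru 1/48; Reiko 1/192; Sachiko 2/3; Satoshi 1/48; Takeshi 1/48; Umeko 1/12; Yoshiko 1/192

Sachiko, as surviving spouse, takes 2/3.
The remaining 1/3 passes to Yori's descendants per stirpes.
The 1/3 is divided into 4 equal shares of 1/12 among Emiko, Midori, Haruki, Umeko.
Emiko predeceased; the 1/12 allotted to Emiko's branch passes to Emiko's issue by representation.
The 1/12 is divided into 4 equal shares of 1/48 among Noboru, Mariko, Junko, Kenji.
Noboru is living and takes 1/48.
Mariko predeceased; the 1/48 allotted to Mariko's branch passes to Mariko's issue by representation.
The 1/48 is divided into 4 equal shares of 1/192 among Akira, Reiko, Fumio, Yoshiko.
Akira is living and takes 1/192.
Reiko is living and takes 1/192.
Fumio is living and takes 1/192.
Yoshiko is living and takes 1/192.
Junko is living and takes 1/48.
Kenji is living and takes 1/48.
Midori predeceased; the 1/12 allotted to Midori's branch passes to Midori's issue by representation.
The 1/12 is divided into 4 equal shares of 1/48 among Takeshi, Kaede, Satoshi, Isamu.
Takeshi is living and takes 1/48.
Kaede is living and takes 1/48.
Satoshi is living and takes 1/48.
Isamu is living and takes 1/48.
Haruki is living and takes 1/12.
Umeko is living and takes 1/12.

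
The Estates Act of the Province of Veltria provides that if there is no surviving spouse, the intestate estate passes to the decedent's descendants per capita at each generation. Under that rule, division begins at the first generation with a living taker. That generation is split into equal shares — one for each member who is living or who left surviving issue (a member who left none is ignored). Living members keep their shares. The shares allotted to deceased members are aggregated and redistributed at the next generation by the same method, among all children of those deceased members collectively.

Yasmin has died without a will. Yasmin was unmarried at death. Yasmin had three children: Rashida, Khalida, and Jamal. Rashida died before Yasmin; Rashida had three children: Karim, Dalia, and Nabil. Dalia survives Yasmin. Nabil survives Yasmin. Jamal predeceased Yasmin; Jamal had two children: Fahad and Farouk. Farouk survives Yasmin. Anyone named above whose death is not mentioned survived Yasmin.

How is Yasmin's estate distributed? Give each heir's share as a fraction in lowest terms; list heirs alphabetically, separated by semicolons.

There is no surviving spouse, so the entire estate passes to Yasmin's descendants per capita at each generation.
At generation 1 (Rashida, Khalida, Jamal) there are 3 shares of (1)/3 = 1/3 each.
Living: Khalida — each takes 1/3.
Deceased: Rashida and Jamal. Their combined 2/3 is pooled and carried to generation 2.
At generation 2 (Karim, Dalia, Nabil, Fahad, Farouk) there are 5 shares of (2/3)/5 = 2/15 each.
Living: Karim, Dalia, Nabil, Fahad, and Farouk — each takes 2/15.

Dalia 2/15; Fahad 2/15; Farouk 2/15; Karim 2/15; Khalida 1/3; Nabil 2/15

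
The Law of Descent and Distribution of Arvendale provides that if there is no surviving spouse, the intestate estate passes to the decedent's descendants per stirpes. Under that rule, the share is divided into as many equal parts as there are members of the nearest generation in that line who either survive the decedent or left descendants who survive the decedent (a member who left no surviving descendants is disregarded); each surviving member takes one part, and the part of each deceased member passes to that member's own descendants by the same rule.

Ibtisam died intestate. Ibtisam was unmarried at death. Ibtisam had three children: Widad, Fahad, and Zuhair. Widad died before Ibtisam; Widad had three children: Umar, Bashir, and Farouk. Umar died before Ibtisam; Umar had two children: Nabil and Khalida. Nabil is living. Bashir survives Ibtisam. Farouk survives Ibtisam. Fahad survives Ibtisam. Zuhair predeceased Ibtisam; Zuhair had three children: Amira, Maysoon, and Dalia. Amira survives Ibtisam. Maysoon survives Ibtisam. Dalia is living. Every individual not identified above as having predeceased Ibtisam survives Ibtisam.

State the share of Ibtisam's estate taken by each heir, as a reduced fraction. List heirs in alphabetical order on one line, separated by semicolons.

Amira 1/9; Bashir 1/9; Dalia 1/9; Fahad 1/3; Farouk 1/9; Khalida 1/18; Maysoon 1/9; Nabil 1/18

There is no surviving spouse, so the entire estate passes to Ibtisam's descendants per stirpes.
The estate is divided into 3 equal shares of 1/3 among Widad, Fahad, Zuhair.
Widad predeceased; the 1/3 allotted to Widad's branch passes to Widad's issue by representation.
The 1/3 is divided into 3 equal shares of 1/9 among Umar, Bashir, Farouk.
Umar predeceased; the 1/9 allotted to Umar's branch passes to Umar's issue by representation.
The 1/9 is divided into 2 equal shares of 1/18 among Nabil, Khalida.
Nabil is living and takes 1/18.
Khalida is living and takes 1/18.
Bashir is living and takes 1/9.
Farouk is living and takes 1/9.
Fahad is living and takes 1/3.
Zuhair predeceased; the 1/3 allotted to Zuhair's branch passes to Zuhair's issue by representation.
The 1/3 is divided into 3 equal shares of 1/9 among Amira, Maysoon, Dalia.
Amira is living and takes 1/9.
Maysoon is living and takes 1/9.
Dalia is living and takes 1/9.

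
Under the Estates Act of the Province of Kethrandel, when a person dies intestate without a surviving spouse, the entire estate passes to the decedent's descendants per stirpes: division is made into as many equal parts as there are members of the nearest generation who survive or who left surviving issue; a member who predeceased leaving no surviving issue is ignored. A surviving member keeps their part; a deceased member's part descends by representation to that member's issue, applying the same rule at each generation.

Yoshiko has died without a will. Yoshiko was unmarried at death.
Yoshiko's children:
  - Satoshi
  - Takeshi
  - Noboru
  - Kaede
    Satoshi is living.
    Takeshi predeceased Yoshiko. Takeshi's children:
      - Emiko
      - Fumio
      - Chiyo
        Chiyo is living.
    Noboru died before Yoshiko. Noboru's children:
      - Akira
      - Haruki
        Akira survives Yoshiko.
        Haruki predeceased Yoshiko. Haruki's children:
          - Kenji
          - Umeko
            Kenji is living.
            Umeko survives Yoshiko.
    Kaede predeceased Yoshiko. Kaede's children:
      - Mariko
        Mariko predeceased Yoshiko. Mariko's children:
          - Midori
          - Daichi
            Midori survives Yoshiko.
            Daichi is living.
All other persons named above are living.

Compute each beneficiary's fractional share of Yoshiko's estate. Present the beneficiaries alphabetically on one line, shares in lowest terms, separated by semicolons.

Akira 1/8; Chiyo 1/12; Daichi 1/8; Emiko 1/12; Fumio 1/12; Kenji 1/16; Midori 1/8; Satoshi 1/4; Umeko 1/16

There is no surviving spouse, so the entire estate passes to Yoshiko's descendants per stirpes.
The estate is divided into 4 equal shares of 1/4 among Satoshi, Takeshi, Noboru, Kaede.
Satoshi is living and takes 1/4.
Takeshi predeceased; the 1/4 allotted to Takeshi's branch passes to Takeshi's issue by representation.
The 1/4 is divided into 3 equal shares of 1/12 among Emiko, Fumio, Chiyo.
Emiko is living and takes 1/12.
Fumio is living and takes 1/12.
Chiyo is living and takes 1/12.
Noboru predeceased; the 1/4 allotted to Noboru's branch passes to Noboru's issue by representation.
The 1/4 is divided into 2 equal shares of 1/8 among Akira, Haruki.
Akira is living and takes 1/8.
Haruki predeceased; the 1/8 allotted to Haruki's branch passes to Haruki's issue by representation.
The 1/8 is divided into 2 equal shares of 1/16 among Kenji, Umeko.
Kenji is living and takes 1/16.
Umeko is living and takes 1/16.
Kaede predeceased; the 1/4 allotted to Kaede's branch passes to Kaede's issue by representation.
Mariko's line is the sole branch at this level, so the full 1/4 passes to Mariko's issue by representation.
The 1/4 is divided into 2 equal shares of 1/8 among Midori, Daichi.
Midori is living and takes 1/8.
Daichi is living and takes 1/8.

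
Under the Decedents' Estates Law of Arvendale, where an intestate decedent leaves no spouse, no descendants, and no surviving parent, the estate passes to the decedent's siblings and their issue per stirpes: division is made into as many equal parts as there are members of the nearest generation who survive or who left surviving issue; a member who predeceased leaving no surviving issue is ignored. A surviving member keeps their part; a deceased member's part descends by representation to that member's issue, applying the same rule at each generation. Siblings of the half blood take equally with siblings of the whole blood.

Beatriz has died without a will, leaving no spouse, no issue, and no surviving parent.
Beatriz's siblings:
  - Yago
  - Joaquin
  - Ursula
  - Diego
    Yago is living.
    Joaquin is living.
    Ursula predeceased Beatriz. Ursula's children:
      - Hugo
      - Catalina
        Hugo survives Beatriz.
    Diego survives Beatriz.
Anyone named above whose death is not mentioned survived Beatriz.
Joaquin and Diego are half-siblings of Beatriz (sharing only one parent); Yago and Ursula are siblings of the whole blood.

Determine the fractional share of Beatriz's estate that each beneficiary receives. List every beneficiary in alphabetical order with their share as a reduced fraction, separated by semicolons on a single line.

Catalina 1/8; Diego 1/4; Hugo 1/8; Joaquin 1/4; Yago 1/4

No spouse, descendants, or parent survives, so the estate passes to Beatriz's siblings per stirpes.
Half-blood and whole-blood siblings take equally under the stated rule.
The estate is divided into 4 equal shares of 1/4 among Yago, Joaquin, Ursula, Diego.
Yago is living and takes 1/4.
Joaquin is living and takes 1/4.
Ursula predeceased; the 1/4 allotted to Ursula's branch passes to Ursula's issue by representation.
The 1/4 is divided into 2 equal shares of 1/8 among Hugo, Catalina.
Hugo is living and takes 1/8.
Catalina is living and takes 1/8.
Diego is living and takes 1/4.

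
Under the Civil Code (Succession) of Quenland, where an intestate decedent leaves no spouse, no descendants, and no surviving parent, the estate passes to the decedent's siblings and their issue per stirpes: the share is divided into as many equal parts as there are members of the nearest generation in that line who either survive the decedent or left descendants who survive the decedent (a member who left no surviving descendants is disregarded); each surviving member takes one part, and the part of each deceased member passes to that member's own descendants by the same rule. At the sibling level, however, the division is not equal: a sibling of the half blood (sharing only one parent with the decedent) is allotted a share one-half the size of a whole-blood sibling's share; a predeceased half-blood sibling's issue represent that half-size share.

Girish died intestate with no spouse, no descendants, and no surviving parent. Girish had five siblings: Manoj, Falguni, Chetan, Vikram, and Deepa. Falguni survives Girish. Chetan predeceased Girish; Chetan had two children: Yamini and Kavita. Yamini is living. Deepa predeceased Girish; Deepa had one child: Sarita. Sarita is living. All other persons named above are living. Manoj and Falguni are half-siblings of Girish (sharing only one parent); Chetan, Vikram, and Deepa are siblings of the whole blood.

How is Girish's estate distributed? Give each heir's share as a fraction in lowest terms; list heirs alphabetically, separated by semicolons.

No spouse, descendants, or parent survives, so the estate passes to Girish's siblings per stirpes.
Half-blood siblings count for one-half the weight of whole-blood siblings at the initial division.
Dividing 1 in proportion to weights (total weight 4): Manoj (weight 1/2) → 1/8; Falguni (weight 1/2) → 1/8; Chetan (weight 1) → 1/4; Vikram (weight 1) → 1/4; Deepa (weight 1) → 1/4.
Manoj is living and takes 1/8.
Falguni is living and takes 1/8.
Chetan predeceased; the 1/4 allotted to Chetan's branch passes to Chetan's issue by representation.
The 1/4 is divided into 2 equal shares of 1/8 among Yamini, Kavita.
Yamini is living and takes 1/8.
Kavita is living and takes 1/8.
Vikram is living and takes 1/4.
Deepa predeceased; the 1/4 allotted to Deepa's branch passes to Deepa's issue by representation.
Sarita is the sole taker at this level and receives the full 1/4.

Falguni 1/8; Kavita 1/8; Manoj 1/8; Sarita 1/4; Vikram 1/4; Yamini 1/8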